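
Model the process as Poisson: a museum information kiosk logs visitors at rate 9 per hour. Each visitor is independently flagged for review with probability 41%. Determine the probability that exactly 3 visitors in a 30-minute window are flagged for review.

Thinning: the visitors that are flagged for review themselves form a Poisson process with rate 0.41 × 9 = 3.69 per hour.
Over the interval, μ = 3.69 × 0.5 = 1.845 (a 30-minute window = 0.5 hours).
P(N = 3) = e^(−1.845) · 1.845^3/3! ≈ 0.1654.

0.1654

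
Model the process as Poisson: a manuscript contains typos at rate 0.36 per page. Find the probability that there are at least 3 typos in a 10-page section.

Over the interval, μ = 0.36 × 10 = 3.6 (a 10-page section = 10 pages).
P(N ≥ 3) = 1 − P(N ≤ 2) = 1 − Σ_{j=0}^{2} e^(−μ) μ^j/j! ≈ 0.6973.

0.6973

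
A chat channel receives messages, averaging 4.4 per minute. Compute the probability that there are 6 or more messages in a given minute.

With mean μ = 4.4 per minute,
P(N ≥ 6) = 1 − P(N ≤ 5) = 1 − Σ_{j=0}^{5} e^(−μ) μ^j/j! ≈ 0.2801.

0.2801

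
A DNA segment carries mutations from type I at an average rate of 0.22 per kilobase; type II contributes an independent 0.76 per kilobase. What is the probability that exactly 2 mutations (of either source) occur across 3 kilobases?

0.2285

Independent Poisson processes superpose: combined rate λ = 0.22 + 0.76 = 0.98 per kilobase.
Over the interval, μ = 0.98 × 3 = 2.94 (3 kilobases).
P(N = 2) = e^(−2.94) · 2.94^2/2! ≈ 0.2285.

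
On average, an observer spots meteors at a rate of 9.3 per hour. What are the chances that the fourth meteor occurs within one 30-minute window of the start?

0.6824

Over the interval, μ = 9.3 × 0.5 = 4.65 (a 30-minute window = 0.5 hours).
The fourth arrival falls in the interval iff at least 4 events occur there: P(S_4 ≤ t) = P(N ≥ 4) = 1 − P(N ≤ 3) ≈ 0.6824.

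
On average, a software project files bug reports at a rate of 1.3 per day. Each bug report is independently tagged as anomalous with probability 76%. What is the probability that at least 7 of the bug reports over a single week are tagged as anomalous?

0.5377

Thinning: the bug reports that are tagged as anomalous themselves form a Poisson process with rate 0.76 × 1.3 = 0.988 per day.
Over the interval, μ = 0.988 × 7 = 6.916 (a week = 7 days).
P(N ≥ 7) = 1 − P(N ≤ 6) ≈ 0.5377.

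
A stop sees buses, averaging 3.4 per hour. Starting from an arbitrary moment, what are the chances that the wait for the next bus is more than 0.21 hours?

The wait for the next event is exponential with rate λ = 3.4 per hour.
P(T > 0.21) = e^(−λt) = e^(−3.4 × 0.21) = e^(−0.714) ≈ 0.4897.

0.4897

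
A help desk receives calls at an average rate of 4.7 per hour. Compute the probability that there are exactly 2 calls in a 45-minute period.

Over the interval, μ = 4.7 × 0.75 = 3.525 (a 45-minute period = 0.75 hours).
P(N = 2) = e^(−μ) μ^2/2! = e^(−3.525) · 3.525^2/2 ≈ 0.1830.

0.1830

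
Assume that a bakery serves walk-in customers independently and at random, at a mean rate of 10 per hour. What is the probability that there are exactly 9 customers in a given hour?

0.1251

With mean μ = 10 per hour,
P(N = 9) = e^(−μ) μ^9/9! = e^(−10) · 10^9/362880 ≈ 0.1251.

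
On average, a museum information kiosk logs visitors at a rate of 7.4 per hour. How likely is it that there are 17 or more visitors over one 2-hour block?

Over the interval, μ = 7.4 × 2 = 14.8 (a 2-hour block = 2 hours).
P(N ≥ 17) = 1 − P(N ≤ 16) = 1 − Σ_{j=0}^{16} e^(−μ) μ^j/j! ≈ 0.3168.

0.3168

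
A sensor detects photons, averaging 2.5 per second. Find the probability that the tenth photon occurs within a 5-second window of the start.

0.7986

Over the interval, μ = 2.5 × 5 = 12.5 (a 5-second window = 5 seconds).
The tenth arrival falls in the interval iff at least 10 events occur there: P(S_10 ≤ t) = P(N ≥ 10) = 1 − P(N ≤ 9) ≈ 0.7986.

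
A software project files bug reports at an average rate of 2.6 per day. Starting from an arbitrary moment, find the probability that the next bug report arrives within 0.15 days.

0.3229

Inter-arrival times are exponential with rate λ = 2.6 per day.
P(T ≤ 0.15) = 1 − e^(−λt) = 1 − e^(−2.6 × 0.15) = 1 − e^(−0.39) ≈ 0.3229.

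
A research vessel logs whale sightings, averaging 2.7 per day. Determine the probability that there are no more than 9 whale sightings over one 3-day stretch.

Over the interval, μ = 2.7 × 3 = 8.1 (a 3-day stretch = 3 days).
P(N ≤ 9) = Σ_{j=0}^{9} e^(−μ) μ^j/j! ≈ 0.7041.

0.7041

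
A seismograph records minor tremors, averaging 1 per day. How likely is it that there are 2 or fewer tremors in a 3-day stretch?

0.4232

Over the interval, μ = 1 × 3 = 3 (a 3-day stretch = 3 days).
P(N ≤ 2) = Σ_{j=0}^{2} e^(−μ) μ^j/j! ≈ 0.4232.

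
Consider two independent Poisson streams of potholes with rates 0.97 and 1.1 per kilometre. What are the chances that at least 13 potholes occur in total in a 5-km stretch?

0.2427

Independent Poisson processes superpose: combined rate λ = 0.97 + 1.1 = 2.07 per kilometre.
Over the interval, μ = 2.07 × 5 = 10.35 (a 5-km stretch = 5 kilometres).
P(N ≥ 13) = 1 − P(N ≤ 12) ≈ 0.2427.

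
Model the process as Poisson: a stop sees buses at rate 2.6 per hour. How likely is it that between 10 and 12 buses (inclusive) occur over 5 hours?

Over the interval, μ = 2.6 × 5 = 13 (5 hours).
P(10 ≤ N ≤ 12) = Σ_{j=10}^{12} e^(−13) · 13^j/j! ≈ 0.2973.

0.2973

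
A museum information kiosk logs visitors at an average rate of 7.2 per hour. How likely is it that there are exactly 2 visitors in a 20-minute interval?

Over the interval, μ = 7.2 × 1/3 = 2.4 (a 20-minute interval = 1/3 hours).
P(N = 2) = e^(−μ) μ^2/2! = e^(−2.4) · 2.4^2/2 ≈ 0.2613.

0.2613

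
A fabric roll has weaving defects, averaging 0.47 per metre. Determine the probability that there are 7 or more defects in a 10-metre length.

0.1954

Over the interval, μ = 0.47 × 10 = 4.7 (a 10-metre length = 10 metres).
P(N ≥ 7) = 1 − P(N ≤ 6) = 1 − Σ_{j=0}^{6} e^(−μ) μ^j/j! ≈ 0.1954.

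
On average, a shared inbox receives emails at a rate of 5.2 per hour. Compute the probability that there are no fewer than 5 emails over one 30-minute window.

Over the interval, μ = 5.2 × 0.5 = 2.6 (a 30-minute window = 0.5 hours).
P(N ≥ 5) = 1 − P(N ≤ 4) = 1 − Σ_{j=0}^{4} e^(−μ) μ^j/j! ≈ 0.1226.

0.1226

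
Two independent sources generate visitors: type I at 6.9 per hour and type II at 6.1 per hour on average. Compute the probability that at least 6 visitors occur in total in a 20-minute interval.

Independent Poisson processes superpose: combined rate λ = 6.9 + 6.1 = 13 per hour.
Over the interval, μ = 13 × 1/3 ≈ 4.33333 (a 20-minute interval = 1/3 hours).
P(N ≥ 6) = 1 − P(N ≤ 5) ≈ 0.2689.

0.2689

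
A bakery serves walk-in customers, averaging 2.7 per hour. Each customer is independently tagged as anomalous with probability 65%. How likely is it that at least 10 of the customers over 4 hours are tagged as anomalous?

Thinning: the customers that are tagged as anomalous themselves form a Poisson process with rate 0.65 × 2.7 = 1.755 per hour.
Over the interval, μ = 1.755 × 4 = 7.02 (4 hours).
P(N ≥ 10) = 1 − P(N ≤ 9) ≈ 0.1715.

0.1715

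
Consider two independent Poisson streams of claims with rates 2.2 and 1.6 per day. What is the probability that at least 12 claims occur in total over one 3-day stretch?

0.4684

Independent Poisson processes superpose: combined rate λ = 2.2 + 1.6 = 3.8 per day.
Over the interval, μ = 3.8 × 3 = 11.4 (a 3-day stretch = 3 days).
P(N ≥ 12) = 1 − P(N ≤ 11) ≈ 0.4684.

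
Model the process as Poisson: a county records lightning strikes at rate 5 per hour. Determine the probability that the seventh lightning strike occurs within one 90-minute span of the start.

0.6218

Over the interval, μ = 5 × 1.5 = 7.5 (a 90-minute span = 1.5 hours).
The seventh arrival falls in the interval iff at least 7 events occur there: P(S_7 ≤ t) = P(N ≥ 7) = 1 − P(N ≤ 6) ≈ 0.6218.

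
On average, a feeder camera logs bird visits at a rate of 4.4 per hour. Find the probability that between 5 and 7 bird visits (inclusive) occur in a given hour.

0.3702

With mean μ = 4.4 per hour,
P(5 ≤ N ≤ 7) = Σ_{j=5}^{7} e^(−4.4) · 4.4^j/j! ≈ 0.3702.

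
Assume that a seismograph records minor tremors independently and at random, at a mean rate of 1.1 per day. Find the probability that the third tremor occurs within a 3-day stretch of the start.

0.6406

Over the interval, μ = 1.1 × 3 = 3.3 (a 3-day stretch = 3 days).
The third arrival falls in the interval iff at least 3 events occur there: P(S_3 ≤ t) = P(N ≥ 3) = 1 − P(N ≤ 2) ≈ 0.6406.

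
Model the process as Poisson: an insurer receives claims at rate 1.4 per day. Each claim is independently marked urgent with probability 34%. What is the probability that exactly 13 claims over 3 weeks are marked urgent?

Thinning: the claims that are marked urgent themselves form a Poisson process with rate 0.34 × 1.4 = 0.476 per day.
Over the interval, μ = 0.476 × 21 = 9.996 (3 weeks = 21 days).
P(N = 13) = e^(−9.996) · 9.996^13/13! ≈ 0.0728.

0.0728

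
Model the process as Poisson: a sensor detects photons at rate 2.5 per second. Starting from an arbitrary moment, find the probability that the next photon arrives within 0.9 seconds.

Inter-arrival times are exponential with rate λ = 2.5 per second.
P(T ≤ 0.9) = 1 − e^(−λt) = 1 − e^(−2.5 × 0.9) = 1 − e^(−2.25) ≈ 0.8946.

0.8946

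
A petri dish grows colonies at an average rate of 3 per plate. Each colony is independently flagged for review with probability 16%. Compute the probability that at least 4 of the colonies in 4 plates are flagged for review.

Thinning: the colonies that are flagged for review themselves form a Poisson process with rate 0.16 × 3 = 0.48 per plate.
Over the interval, μ = 0.48 × 4 = 1.92 (4 plates).
P(N ≥ 4) = 1 − P(N ≤ 3) ≈ 0.1287.

0.1287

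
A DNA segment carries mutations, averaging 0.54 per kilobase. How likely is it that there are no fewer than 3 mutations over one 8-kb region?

0.8051

Over the interval, μ = 0.54 × 8 = 4.32 (an 8-kb region = 8 kilobases).
P(N ≥ 3) = 1 − P(N ≤ 2) = 1 − Σ_{j=0}^{2} e^(−μ) μ^j/j! ≈ 0.8051.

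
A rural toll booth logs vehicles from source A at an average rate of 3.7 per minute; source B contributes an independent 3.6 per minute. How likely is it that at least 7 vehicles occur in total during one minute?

0.5940

Independent Poisson processes superpose: combined rate λ = 3.7 + 3.6 = 7.3 per minute.
So μ = 7.3.
P(N ≥ 7) = 1 − P(N ≤ 6) ≈ 0.5940.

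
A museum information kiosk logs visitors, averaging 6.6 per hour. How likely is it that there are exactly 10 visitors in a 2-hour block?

0.0819

Over the interval, μ = 6.6 × 2 = 13.2 (a 2-hour block = 2 hours).
P(N = 10) = e^(−μ) μ^10/10! = e^(−13.2) · 13.2^10/3628800 ≈ 0.0819.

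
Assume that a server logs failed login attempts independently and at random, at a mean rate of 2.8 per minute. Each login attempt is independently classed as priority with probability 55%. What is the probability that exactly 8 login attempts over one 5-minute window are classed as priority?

0.1388

Thinning: the login attempts that are classed as priority themselves form a Poisson process with rate 0.55 × 2.8 = 1.54 per minute.
Over the interval, μ = 1.54 × 5 = 7.7 (a 5-minute window = 5 minutes).
P(N = 8) = e^(−7.7) · 7.7^8/8! ≈ 0.1388.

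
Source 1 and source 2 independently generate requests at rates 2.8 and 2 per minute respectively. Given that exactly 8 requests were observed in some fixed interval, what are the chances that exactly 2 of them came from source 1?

0.0499

Given the total, each event is independently from source 1 with probability p = λ_1/(λ_1+λ_2) = 2.8/4.8 ≈ 0.5833.
So K ~ Binomial(8, 2.8/4.8): P(K = 2) = C(8,2) · (2.8/4.8)^2 · (2/4.8)^6 ≈ 0.0499.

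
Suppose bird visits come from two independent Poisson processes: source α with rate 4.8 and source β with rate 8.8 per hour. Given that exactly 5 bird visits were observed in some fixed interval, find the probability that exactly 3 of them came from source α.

Given the total, each event is independently from source α with probability p = λ_α/(λ_α+λ_β) = 4.8/13.6 ≈ 0.3529.
So K ~ Binomial(5, 4.8/13.6): P(K = 3) = C(5,3) · (4.8/13.6)^3 · (8.8/13.6)^2 ≈ 0.1841.

0.1841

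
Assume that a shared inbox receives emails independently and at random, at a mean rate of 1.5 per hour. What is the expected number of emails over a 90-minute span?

2.25

E[N] = λt = 1.5 × 1.5 = 2.25 (a 90-minute span = 1.5 hours).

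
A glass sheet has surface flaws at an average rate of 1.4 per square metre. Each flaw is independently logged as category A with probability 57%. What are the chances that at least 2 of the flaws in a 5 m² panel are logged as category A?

0.9077

Thinning: the flaws that are logged as category A themselves form a Poisson process with rate 0.57 × 1.4 = 0.798 per square metre.
Over the interval, μ = 0.798 × 5 = 3.99 (a 5 m² panel = 5 square metres).
P(N ≥ 2) = 1 − P(N ≤ 1) ≈ 0.9077.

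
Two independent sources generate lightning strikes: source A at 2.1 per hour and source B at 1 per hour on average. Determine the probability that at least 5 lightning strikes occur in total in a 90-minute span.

Independent Poisson processes superpose: combined rate λ = 2.1 + 1 = 3.1 per hour.
Over the interval, μ = 3.1 × 1.5 = 4.65 (a 90-minute span = 1.5 hours).
P(N ≥ 5) = 1 − P(N ≤ 4) ≈ 0.4961.

0.4961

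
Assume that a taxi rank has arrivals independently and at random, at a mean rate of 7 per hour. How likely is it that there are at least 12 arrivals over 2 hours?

0.7400

Over the interval, μ = 7 × 2 = 14 (2 hours).
P(N ≥ 12) = 1 − P(N ≤ 11) = 1 − Σ_{j=0}^{11} e^(−μ) μ^j/j! ≈ 0.7400.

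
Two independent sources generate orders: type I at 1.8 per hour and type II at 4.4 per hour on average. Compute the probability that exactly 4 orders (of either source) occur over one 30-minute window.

0.1733

Independent Poisson processes superpose: combined rate λ = 1.8 + 4.4 = 6.2 per hour.
Over the interval, μ = 6.2 × 0.5 = 3.1 (a 30-minute window = 0.5 hours).
P(N = 4) = e^(−3.1) · 3.1^4/4! ≈ 0.1733.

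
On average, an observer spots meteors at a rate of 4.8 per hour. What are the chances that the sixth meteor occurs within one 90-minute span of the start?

0.7241

Over the interval, μ = 4.8 × 1.5 = 7.2 (a 90-minute span = 1.5 hours).
The sixth arrival falls in the interval iff at least 6 events occur there: P(S_6 ≤ t) = P(N ≥ 6) = 1 − P(N ≤ 5) ≈ 0.7241.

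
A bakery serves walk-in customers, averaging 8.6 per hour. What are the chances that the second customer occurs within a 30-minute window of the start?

0.9281

Over the interval, μ = 8.6 × 0.5 = 4.3 (a 30-minute window = 0.5 hours).
The second arrival falls in the interval iff at least 2 events occur there: P(S_2 ≤ t) = P(N ≥ 2) = 1 − P(N ≤ 1) ≈ 0.9281.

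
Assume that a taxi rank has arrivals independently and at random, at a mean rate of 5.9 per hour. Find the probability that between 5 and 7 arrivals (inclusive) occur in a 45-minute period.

0.3731

Over the interval, μ = 5.9 × 0.75 = 4.425 (a 45-minute period = 0.75 hours).
P(5 ≤ N ≤ 7) = Σ_{j=5}^{7} e^(−4.425) · 4.425^j/j! ≈ 0.3731.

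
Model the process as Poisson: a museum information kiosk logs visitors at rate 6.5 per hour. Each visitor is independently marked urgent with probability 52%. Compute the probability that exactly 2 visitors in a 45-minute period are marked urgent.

0.2547

Thinning: the visitors that are marked urgent themselves form a Poisson process with rate 0.52 × 6.5 = 3.38 per hour.
Over the interval, μ = 3.38 × 0.75 = 2.535 (a 45-minute period = 0.75 hours).
P(N = 2) = e^(−2.535) · 2.535^2/2! ≈ 0.2547.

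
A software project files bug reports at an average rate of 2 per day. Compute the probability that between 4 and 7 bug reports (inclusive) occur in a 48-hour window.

Over the interval, μ = 2 × 2 = 4 (a 48-hour window = 2 days).
P(4 ≤ N ≤ 7) = Σ_{j=4}^{7} e^(−4) · 4^j/j! ≈ 0.5154.

0.5154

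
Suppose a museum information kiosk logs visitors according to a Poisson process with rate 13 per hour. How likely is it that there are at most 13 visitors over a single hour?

0.5730

With mean μ = 13 per hour,
P(N ≤ 13) = Σ_{j=0}^{13} e^(−μ) μ^j/j! ≈ 0.5730.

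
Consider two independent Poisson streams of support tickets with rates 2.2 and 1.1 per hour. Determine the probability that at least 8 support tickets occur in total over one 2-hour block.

Independent Poisson processes superpose: combined rate λ = 2.2 + 1.1 = 3.3 per hour.
Over the interval, μ = 3.3 × 2 = 6.6 (a 2-hour block = 2 hours).
P(N ≥ 8) = 1 − P(N ≤ 7) ≈ 0.3419.

0.3419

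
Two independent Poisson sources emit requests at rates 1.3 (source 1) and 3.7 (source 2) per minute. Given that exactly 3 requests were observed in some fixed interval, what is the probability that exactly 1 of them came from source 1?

Given the total, each event is independently from source 1 with probability p = λ_1/(λ_1+λ_2) = 1.3/5 = 0.2600.
So K ~ Binomial(3, 1.3/5): P(K = 1) = C(3,1) · (1.3/5)^1 · (3.7/5)^2 ≈ 0.4271.

0.4271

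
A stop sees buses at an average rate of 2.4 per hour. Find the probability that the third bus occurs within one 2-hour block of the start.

Over the interval, μ = 2.4 × 2 = 4.8 (a 2-hour block = 2 hours).
The third arrival falls in the interval iff at least 3 events occur there: P(S_3 ≤ t) = P(N ≥ 3) = 1 − P(N ≤ 2) ≈ 0.8575.

0.8575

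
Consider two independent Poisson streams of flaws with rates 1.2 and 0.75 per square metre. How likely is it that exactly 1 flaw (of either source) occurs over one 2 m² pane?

Independent Poisson processes superpose: combined rate λ = 1.2 + 0.75 = 1.95 per square metre.
Over the interval, μ = 1.95 × 2 = 3.9 (a 2 m² pane = 2 square metres).
P(N = 1) = e^(−3.9) · 3.9^1/1! ≈ 0.0789.

0.0789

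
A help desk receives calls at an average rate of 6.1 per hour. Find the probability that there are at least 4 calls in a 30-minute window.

0.3640

Over the interval, μ = 6.1 × 0.5 = 3.05 (a 30-minute window = 0.5 hours).
P(N ≥ 4) = 1 − P(N ≤ 3) = 1 − Σ_{j=0}^{3} e^(−μ) μ^j/j! ≈ 0.3640.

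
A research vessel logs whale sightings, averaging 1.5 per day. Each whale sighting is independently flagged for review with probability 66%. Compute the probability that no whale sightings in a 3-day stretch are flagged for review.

0.0513

Thinning: the whale sightings that are flagged for review themselves form a Poisson process with rate 0.66 × 1.5 = 0.99 per day.
Over the interval, μ = 0.99 × 3 = 2.97 (a 3-day stretch = 3 days).
P(N = 0) = e^(−2.97) · 2.97^0/0! ≈ 0.0513.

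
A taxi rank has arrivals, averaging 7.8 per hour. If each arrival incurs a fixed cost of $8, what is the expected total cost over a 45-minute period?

E[N] = 7.8 × 0.75 = 5.85 (a 45-minute period = 0.75 hours); E[cost] = 5.85 × $8 = $46.8.

$46.8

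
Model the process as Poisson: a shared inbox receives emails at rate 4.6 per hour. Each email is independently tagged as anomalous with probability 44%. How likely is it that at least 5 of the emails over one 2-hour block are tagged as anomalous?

0.3805

Thinning: the emails that are tagged as anomalous themselves form a Poisson process with rate 0.44 × 4.6 = 2.024 per hour.
Over the interval, μ = 2.024 × 2 = 4.048 (a 2-hour block = 2 hours).
P(N ≥ 5) = 1 − P(N ≤ 4) ≈ 0.3805.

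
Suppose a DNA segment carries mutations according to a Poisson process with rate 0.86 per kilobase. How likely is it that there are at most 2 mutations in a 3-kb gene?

0.5235

Over the interval, μ = 0.86 × 3 = 2.58 (a 3-kb gene = 3 kilobases).
P(N ≤ 2) = Σ_{j=0}^{2} e^(−μ) μ^j/j! ≈ 0.5235.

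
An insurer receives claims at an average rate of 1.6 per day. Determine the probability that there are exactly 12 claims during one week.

Over the interval, μ = 1.6 × 7 = 11.2 (a week = 7 days).
P(N = 12) = e^(−μ) μ^12/12! = e^(−11.2) · 11.2^12/479001600 ≈ 0.1112.

0.1112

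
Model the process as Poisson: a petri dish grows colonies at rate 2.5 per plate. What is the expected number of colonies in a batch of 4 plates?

E[N] = λt = 2.5 × 4 = 10 (a batch of 4 plates = 4 plates).

10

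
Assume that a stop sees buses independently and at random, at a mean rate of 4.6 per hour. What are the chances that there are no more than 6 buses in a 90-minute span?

0.4647

Over the interval, μ = 4.6 × 1.5 = 6.9 (a 90-minute span = 1.5 hours).
P(N ≤ 6) = Σ_{j=0}^{6} e^(−μ) μ^j/j! ≈ 0.4647.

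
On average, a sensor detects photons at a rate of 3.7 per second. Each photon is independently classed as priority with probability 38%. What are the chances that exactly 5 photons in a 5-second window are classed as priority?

0.1266

Thinning: the photons that are classed as priority themselves form a Poisson process with rate 0.38 × 3.7 = 1.406 per second.
Over the interval, μ = 1.406 × 5 = 7.03 (a 5-second window = 5 seconds).
P(N = 5) = e^(−7.03) · 7.03^5/5! ≈ 0.1266.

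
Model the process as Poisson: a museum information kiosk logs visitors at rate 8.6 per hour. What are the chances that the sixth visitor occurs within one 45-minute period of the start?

Over the interval, μ = 8.6 × 0.75 = 6.45 (a 45-minute period = 0.75 hours).
The sixth arrival falls in the interval iff at least 6 events occur there: P(S_6 ≤ t) = P(N ≥ 6) = 1 − P(N ≤ 5) ≈ 0.6236.

0.6236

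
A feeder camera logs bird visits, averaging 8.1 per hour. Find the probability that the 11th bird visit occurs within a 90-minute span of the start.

0.6683

Over the interval, μ = 8.1 × 1.5 = 12.15 (a 90-minute span = 1.5 hours).
The 11th arrival falls in the interval iff at least 11 events occur there: P(S_11 ≤ t) = P(N ≥ 11) = 1 − P(N ≤ 10) ≈ 0.6683.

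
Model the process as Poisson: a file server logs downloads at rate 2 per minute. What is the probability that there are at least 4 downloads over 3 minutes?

Over the interval, μ = 2 × 3 = 6 (3 minutes).
P(N ≥ 4) = 1 − P(N ≤ 3) = 1 − Σ_{j=0}^{3} e^(−μ) μ^j/j! ≈ 0.8488.

0.8488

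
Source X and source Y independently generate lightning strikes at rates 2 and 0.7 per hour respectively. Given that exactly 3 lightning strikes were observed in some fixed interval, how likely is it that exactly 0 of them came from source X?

Given the total, each event is independently from source X with probability p = λ_X/(λ_X+λ_Y) = 2/2.7 ≈ 0.7407.
So K ~ Binomial(3, 2/2.7): P(K = 0) = C(3,0) · (2/2.7)^0 · (0.7/2.7)^3 ≈ 0.0174.

0.0174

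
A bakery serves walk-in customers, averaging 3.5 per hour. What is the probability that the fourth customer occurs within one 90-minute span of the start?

0.7683

Over the interval, μ = 3.5 × 1.5 = 5.25 (a 90-minute span = 1.5 hours).
The fourth arrival falls in the interval iff at least 4 events occur there: P(S_4 ≤ t) = P(N ≥ 4) = 1 − P(N ≤ 3) ≈ 0.7683.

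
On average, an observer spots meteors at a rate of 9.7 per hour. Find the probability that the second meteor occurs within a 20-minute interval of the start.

Over the interval, μ = 9.7 × 1/3 ≈ 3.23333 (a 20-minute interval = 1/3 hours).
The second arrival falls in the interval iff at least 2 events occur there: P(S_2 ≤ t) = P(N ≥ 2) = 1 − P(N ≤ 1) ≈ 0.8331.

0.8331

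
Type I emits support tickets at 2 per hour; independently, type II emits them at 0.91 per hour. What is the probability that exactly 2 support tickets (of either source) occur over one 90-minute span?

0.1211

Independent Poisson processes superpose: combined rate λ = 2 + 0.91 = 2.91 per hour.
Over the interval, μ = 2.91 × 1.5 = 4.365 (a 90-minute span = 1.5 hours).
P(N = 2) = e^(−4.365) · 4.365^2/2! ≈ 0.1211.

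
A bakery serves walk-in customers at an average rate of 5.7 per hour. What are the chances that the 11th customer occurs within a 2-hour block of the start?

0.5869

Over the interval, μ = 5.7 × 2 = 11.4 (a 2-hour block = 2 hours).
The 11th arrival falls in the interval iff at least 11 events occur there: P(S_11 ≤ t) = P(N ≥ 11) = 1 − P(N ≤ 10) ≈ 0.5869.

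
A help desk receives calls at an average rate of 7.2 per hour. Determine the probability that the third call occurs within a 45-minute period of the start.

Over the interval, μ = 7.2 × 0.75 = 5.4 (a 45-minute period = 0.75 hours).
The third arrival falls in the interval iff at least 3 events occur there: P(S_3 ≤ t) = P(N ≥ 3) = 1 − P(N ≤ 2) ≈ 0.9052.

0.9052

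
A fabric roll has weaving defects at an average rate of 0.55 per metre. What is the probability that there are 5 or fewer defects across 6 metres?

0.8829

Over the interval, μ = 0.55 × 6 = 3.3 (6 metres).
P(N ≤ 5) = Σ_{j=0}^{5} e^(−μ) μ^j/j! ≈ 0.8829.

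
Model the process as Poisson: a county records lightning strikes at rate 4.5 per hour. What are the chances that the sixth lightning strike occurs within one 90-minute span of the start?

Over the interval, μ = 4.5 × 1.5 = 6.75 (a 90-minute span = 1.5 hours).
The sixth arrival falls in the interval iff at least 6 events occur there: P(S_6 ≤ t) = P(N ≥ 6) = 1 − P(N ≤ 5) ≈ 0.6662.

0.6662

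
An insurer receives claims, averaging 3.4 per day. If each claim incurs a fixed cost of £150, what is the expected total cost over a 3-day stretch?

E[N] = 3.4 × 3 = 10.2 (a 3-day stretch = 3 days); E[cost] = 10.2 × £150 = £1530.

£1530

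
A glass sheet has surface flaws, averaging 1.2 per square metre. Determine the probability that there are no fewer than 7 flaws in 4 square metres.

Over the interval, μ = 1.2 × 4 = 4.8 (4 square metres).
P(N ≥ 7) = 1 − P(N ≤ 6) = 1 − Σ_{j=0}^{6} e^(−μ) μ^j/j! ≈ 0.2092.

0.2092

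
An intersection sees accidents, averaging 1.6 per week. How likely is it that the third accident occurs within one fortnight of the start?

Over the interval, μ = 1.6 × 2 = 3.2 (a fortnight = 2 weeks).
The third arrival falls in the interval iff at least 3 events occur there: P(S_3 ≤ t) = P(N ≥ 3) = 1 − P(N ≤ 2) ≈ 0.6201.

0.6201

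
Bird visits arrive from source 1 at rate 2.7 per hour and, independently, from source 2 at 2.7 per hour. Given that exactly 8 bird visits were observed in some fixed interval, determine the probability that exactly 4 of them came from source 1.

Given the total, each event is independently from source 1 with probability p = λ_1/(λ_1+λ_2) = 2.7/5.4 = 0.5000.
So K ~ Binomial(8, 2.7/5.4): P(K = 4) = C(8,4) · (2.7/5.4)^4 · (2.7/5.4)^4 ≈ 0.2734.

0.2734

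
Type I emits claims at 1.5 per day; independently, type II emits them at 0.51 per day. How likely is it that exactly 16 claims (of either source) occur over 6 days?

Independent Poisson processes superpose: combined rate λ = 1.5 + 0.51 = 2.01 per day.
Over the interval, μ = 2.01 × 6 = 12.06 (6 days).
P(N = 16) = e^(−12.06) · 12.06^16/16! ≈ 0.0554.

0.0554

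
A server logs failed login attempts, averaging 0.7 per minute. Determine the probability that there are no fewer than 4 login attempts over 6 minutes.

0.6046

Over the interval, μ = 0.7 × 6 = 4.2 (6 minutes).
P(N ≥ 4) = 1 − P(N ≤ 3) = 1 − Σ_{j=0}^{3} e^(−μ) μ^j/j! ≈ 0.6046.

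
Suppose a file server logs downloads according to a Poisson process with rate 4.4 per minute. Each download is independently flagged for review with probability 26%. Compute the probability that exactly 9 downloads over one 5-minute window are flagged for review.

0.0592

Thinning: the downloads that are flagged for review themselves form a Poisson process with rate 0.26 × 4.4 = 1.144 per minute.
Over the interval, μ = 1.144 × 5 = 5.72 (a 5-minute window = 5 minutes).
P(N = 9) = e^(−5.72) · 5.72^9/9! ≈ 0.0592.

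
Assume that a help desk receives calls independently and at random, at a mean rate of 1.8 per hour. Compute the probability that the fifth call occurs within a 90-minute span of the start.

Over the interval, μ = 1.8 × 1.5 = 2.7 (a 90-minute span = 1.5 hours).
The fifth arrival falls in the interval iff at least 5 events occur there: P(S_5 ≤ t) = P(N ≥ 5) = 1 − P(N ≤ 4) ≈ 0.1371.

0.1371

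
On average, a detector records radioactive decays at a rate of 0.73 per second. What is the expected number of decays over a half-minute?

E[N] = λt = 0.73 × 30 = 21.9 (a half-minute = 30 seconds).

21.9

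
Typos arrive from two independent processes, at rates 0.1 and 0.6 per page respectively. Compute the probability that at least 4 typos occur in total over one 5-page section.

Independent Poisson processes superpose: combined rate λ = 0.1 + 0.6 = 0.7 per page.
Over the interval, μ = 0.7 × 5 = 3.5 (a 5-page section = 5 pages).
P(N ≥ 4) = 1 − P(N ≤ 3) ≈ 0.4634.

0.4634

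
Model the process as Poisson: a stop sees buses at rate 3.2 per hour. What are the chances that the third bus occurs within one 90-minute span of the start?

0.8575

Over the interval, μ = 3.2 × 1.5 = 4.8 (a 90-minute span = 1.5 hours).
The third arrival falls in the interval iff at least 3 events occur there: P(S_3 ≤ t) = P(N ≥ 3) = 1 − P(N ≤ 2) ≈ 0.8575.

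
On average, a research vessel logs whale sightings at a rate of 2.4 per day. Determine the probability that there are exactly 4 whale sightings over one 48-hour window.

0.1820

Over the interval, μ = 2.4 × 2 = 4.8 (a 48-hour window = 2 days).
P(N = 4) = e^(−μ) μ^4/4! = e^(−4.8) · 4.8^4/24 ≈ 0.1820.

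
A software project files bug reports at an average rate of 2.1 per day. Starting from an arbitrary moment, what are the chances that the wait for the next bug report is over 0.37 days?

0.4598

The wait for the next event is exponential with rate λ = 2.1 per day.
P(T > 0.37) = e^(−λt) = e^(−2.1 × 0.37) = e^(−0.777) ≈ 0.4598.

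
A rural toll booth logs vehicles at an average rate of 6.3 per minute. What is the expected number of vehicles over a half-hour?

E[N] = λt = 6.3 × 30 = 189 (a half-hour = 30 minutes).

189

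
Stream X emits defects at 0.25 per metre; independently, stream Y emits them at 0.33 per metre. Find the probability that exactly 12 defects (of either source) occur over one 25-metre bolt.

0.0910

Independent Poisson processes superpose: combined rate λ = 0.25 + 0.33 = 0.58 per metre.
Over the interval, μ = 0.58 × 25 = 14.5 (a 25-metre bolt = 25 metres).
P(N = 12) = e^(−14.5) · 14.5^12/12! ≈ 0.0910.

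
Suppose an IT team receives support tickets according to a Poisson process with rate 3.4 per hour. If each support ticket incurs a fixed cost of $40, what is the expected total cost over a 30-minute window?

$68

E[N] = 3.4 × 0.5 = 1.7 (a 30-minute window = 0.5 hours); E[cost] = 1.7 × $40 = $68.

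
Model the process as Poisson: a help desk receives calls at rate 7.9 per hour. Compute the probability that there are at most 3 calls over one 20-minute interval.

0.7287

Over the interval, μ = 7.9 × 1/3 ≈ 2.63333 (a 20-minute interval = 1/3 hours).
P(N ≤ 3) = Σ_{j=0}^{3} e^(−μ) μ^j/j! ≈ 0.7287.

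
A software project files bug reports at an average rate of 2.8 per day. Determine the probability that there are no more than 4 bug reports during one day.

0.8477

With mean μ = 2.8 per day,
P(N ≤ 4) = Σ_{j=0}^{4} e^(−μ) μ^j/j! ≈ 0.8477.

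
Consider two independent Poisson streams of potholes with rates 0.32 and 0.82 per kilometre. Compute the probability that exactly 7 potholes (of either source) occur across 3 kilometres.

0.0355

Independent Poisson processes superpose: combined rate λ = 0.32 + 0.82 = 1.14 per kilometre.
Over the interval, μ = 1.14 × 3 = 3.42 (3 kilometres).
P(N = 7) = e^(−3.42) · 3.42^7/7! ≈ 0.0355.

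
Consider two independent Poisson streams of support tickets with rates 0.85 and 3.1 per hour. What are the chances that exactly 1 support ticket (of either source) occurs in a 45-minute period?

Independent Poisson processes superpose: combined rate λ = 0.85 + 3.1 = 3.95 per hour.
Over the interval, μ = 3.95 × 0.75 = 2.9625 (a 45-minute period = 0.75 hours).
P(N = 1) = e^(−2.9625) · 2.9625^1/1! ≈ 0.1531.

0.1531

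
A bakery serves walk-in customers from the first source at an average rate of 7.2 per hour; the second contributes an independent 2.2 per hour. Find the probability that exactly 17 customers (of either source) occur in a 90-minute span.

Independent Poisson processes superpose: combined rate λ = 7.2 + 2.2 = 9.4 per hour.
Over the interval, μ = 9.4 × 1.5 = 14.1 (a 90-minute span = 1.5 hours).
P(N = 17) = e^(−14.1) · 14.1^17/17! ≈ 0.0728.

0.0728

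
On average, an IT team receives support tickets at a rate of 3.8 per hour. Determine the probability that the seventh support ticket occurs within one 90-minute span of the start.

Over the interval, μ = 3.8 × 1.5 = 5.7 (a 90-minute span = 1.5 hours).
The seventh arrival falls in the interval iff at least 7 events occur there: P(S_7 ≤ t) = P(N ≥ 7) = 1 − P(N ≤ 6) ≈ 0.3456.

0.3456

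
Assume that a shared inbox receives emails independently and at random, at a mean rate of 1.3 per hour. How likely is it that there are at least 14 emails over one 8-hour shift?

Over the interval, μ = 1.3 × 8 = 10.4 (an 8-hour shift = 8 hours).
P(N ≥ 14) = 1 − P(N ≤ 13) = 1 − Σ_{j=0}^{13} e^(−μ) μ^j/j! ≈ 0.1664.

0.1664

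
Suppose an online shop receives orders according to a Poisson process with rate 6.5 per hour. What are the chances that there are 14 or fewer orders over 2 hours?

Over the interval, μ = 6.5 × 2 = 13 (2 hours).
P(N ≤ 14) = Σ_{j=0}^{14} e^(−μ) μ^j/j! ≈ 0.6751.

0.6751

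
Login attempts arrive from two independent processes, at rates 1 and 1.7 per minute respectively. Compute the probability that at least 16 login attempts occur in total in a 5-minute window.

0.2822

Independent Poisson processes superpose: combined rate λ = 1 + 1.7 = 2.7 per minute.
Over the interval, μ = 2.7 × 5 = 13.5 (a 5-minute window = 5 minutes).
P(N ≥ 16) = 1 − P(N ≤ 15) ≈ 0.2822.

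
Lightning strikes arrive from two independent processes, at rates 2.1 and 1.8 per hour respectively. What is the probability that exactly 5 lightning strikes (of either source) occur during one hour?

0.1522

Independent Poisson processes superpose: combined rate λ = 2.1 + 1.8 = 3.9 per hour.
So μ = 3.9.
P(N = 5) = e^(−3.9) · 3.9^5/5! ≈ 0.1522.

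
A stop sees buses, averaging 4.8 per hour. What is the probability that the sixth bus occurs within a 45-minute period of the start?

0.1559

Over the interval, μ = 4.8 × 0.75 = 3.6 (a 45-minute period = 0.75 hours).
The sixth arrival falls in the interval iff at least 6 events occur there: P(S_6 ≤ t) = P(N ≥ 6) = 1 − P(N ≤ 5) ≈ 0.1559.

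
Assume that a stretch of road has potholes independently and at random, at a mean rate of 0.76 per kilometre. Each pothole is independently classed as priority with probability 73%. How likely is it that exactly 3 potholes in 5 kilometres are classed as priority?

0.2220

Thinning: the potholes that are classed as priority themselves form a Poisson process with rate 0.73 × 0.76 = 0.5548 per kilometre.
Over the interval, μ = 0.5548 × 5 = 2.774 (5 kilometres).
P(N = 3) = e^(−2.774) · 2.774^3/3! ≈ 0.2220.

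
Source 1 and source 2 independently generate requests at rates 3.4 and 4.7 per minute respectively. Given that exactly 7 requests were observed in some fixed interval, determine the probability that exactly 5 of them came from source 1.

Given the total, each event is independently from source 1 with probability p = λ_1/(λ_1+λ_2) = 3.4/8.1 ≈ 0.4198.
So K ~ Binomial(7, 3.4/8.1): P(K = 5) = C(7,5) · (3.4/8.1)^5 · (4.7/8.1)^2 ≈ 0.0921.

0.0921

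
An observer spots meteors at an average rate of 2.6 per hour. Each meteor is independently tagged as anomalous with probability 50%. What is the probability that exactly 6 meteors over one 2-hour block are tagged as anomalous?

0.0319

Thinning: the meteors that are tagged as anomalous themselves form a Poisson process with rate 0.5 × 2.6 = 1.3 per hour.
Over the interval, μ = 1.3 × 2 = 2.6 (a 2-hour block = 2 hours).
P(N = 6) = e^(−2.6) · 2.6^6/6! ≈ 0.0319.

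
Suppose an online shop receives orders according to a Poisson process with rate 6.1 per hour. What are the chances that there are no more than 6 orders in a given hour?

0.5902

With mean μ = 6.1 per hour,
P(N ≤ 6) = Σ_{j=0}^{6} e^(−μ) μ^j/j! ≈ 0.5902.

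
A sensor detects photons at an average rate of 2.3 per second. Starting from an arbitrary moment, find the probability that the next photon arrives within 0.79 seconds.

Inter-arrival times are exponential with rate λ = 2.3 per second.
P(T ≤ 0.79) = 1 − e^(−λt) = 1 − e^(−2.3 × 0.79) = 1 − e^(−1.817) ≈ 0.8375.

0.8375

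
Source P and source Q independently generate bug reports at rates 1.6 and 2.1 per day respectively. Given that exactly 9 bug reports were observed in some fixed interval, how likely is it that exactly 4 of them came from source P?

0.2595

Given the total, each event is independently from source P with probability p = λ_P/(λ_P+λ_Q) = 1.6/3.7 ≈ 0.4324.
So K ~ Binomial(9, 1.6/3.7): P(K = 4) = C(9,4) · (1.6/3.7)^4 · (2.1/3.7)^5 ≈ 0.2595.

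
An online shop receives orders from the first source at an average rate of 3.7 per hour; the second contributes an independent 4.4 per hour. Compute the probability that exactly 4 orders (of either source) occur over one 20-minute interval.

0.1488

Independent Poisson processes superpose: combined rate λ = 3.7 + 4.4 = 8.1 per hour.
Over the interval, μ = 8.1 × 1/3 = 2.7 (a 20-minute interval = 1/3 hours).
P(N = 4) = e^(−2.7) · 2.7^4/4! ≈ 0.1488.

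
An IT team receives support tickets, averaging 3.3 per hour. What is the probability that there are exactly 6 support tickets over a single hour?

0.0662

With mean μ = 3.3 per hour,
P(N = 6) = e^(−μ) μ^6/6! = e^(−3.3) · 3.3^6/720 ≈ 0.0662.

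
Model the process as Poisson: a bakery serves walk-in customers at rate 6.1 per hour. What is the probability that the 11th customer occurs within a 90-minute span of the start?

0.3119

Over the interval, μ = 6.1 × 1.5 = 9.15 (a 90-minute span = 1.5 hours).
The 11th arrival falls in the interval iff at least 11 events occur there: P(S_11 ≤ t) = P(N ≥ 11) = 1 − P(N ≤ 10) ≈ 0.3119.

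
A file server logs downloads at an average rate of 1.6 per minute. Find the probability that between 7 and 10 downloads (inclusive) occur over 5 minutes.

0.5025

Over the interval, μ = 1.6 × 5 = 8 (5 minutes).
P(7 ≤ N ≤ 10) = Σ_{j=7}^{10} e^(−8) · 8^j/j! ≈ 0.5025.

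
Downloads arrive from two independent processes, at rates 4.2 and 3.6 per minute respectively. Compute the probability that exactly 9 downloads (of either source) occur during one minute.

0.1207

Independent Poisson processes superpose: combined rate λ = 4.2 + 3.6 = 7.8 per minute.
So μ = 7.8.
P(N = 9) = e^(−7.8) · 7.8^9/9! ≈ 0.1207.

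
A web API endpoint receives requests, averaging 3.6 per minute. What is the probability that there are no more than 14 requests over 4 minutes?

Over the interval, μ = 3.6 × 4 = 14.4 (4 minutes).
P(N ≤ 14) = Σ_{j=0}^{14} e^(−μ) μ^j/j! ≈ 0.5281.

0.5281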